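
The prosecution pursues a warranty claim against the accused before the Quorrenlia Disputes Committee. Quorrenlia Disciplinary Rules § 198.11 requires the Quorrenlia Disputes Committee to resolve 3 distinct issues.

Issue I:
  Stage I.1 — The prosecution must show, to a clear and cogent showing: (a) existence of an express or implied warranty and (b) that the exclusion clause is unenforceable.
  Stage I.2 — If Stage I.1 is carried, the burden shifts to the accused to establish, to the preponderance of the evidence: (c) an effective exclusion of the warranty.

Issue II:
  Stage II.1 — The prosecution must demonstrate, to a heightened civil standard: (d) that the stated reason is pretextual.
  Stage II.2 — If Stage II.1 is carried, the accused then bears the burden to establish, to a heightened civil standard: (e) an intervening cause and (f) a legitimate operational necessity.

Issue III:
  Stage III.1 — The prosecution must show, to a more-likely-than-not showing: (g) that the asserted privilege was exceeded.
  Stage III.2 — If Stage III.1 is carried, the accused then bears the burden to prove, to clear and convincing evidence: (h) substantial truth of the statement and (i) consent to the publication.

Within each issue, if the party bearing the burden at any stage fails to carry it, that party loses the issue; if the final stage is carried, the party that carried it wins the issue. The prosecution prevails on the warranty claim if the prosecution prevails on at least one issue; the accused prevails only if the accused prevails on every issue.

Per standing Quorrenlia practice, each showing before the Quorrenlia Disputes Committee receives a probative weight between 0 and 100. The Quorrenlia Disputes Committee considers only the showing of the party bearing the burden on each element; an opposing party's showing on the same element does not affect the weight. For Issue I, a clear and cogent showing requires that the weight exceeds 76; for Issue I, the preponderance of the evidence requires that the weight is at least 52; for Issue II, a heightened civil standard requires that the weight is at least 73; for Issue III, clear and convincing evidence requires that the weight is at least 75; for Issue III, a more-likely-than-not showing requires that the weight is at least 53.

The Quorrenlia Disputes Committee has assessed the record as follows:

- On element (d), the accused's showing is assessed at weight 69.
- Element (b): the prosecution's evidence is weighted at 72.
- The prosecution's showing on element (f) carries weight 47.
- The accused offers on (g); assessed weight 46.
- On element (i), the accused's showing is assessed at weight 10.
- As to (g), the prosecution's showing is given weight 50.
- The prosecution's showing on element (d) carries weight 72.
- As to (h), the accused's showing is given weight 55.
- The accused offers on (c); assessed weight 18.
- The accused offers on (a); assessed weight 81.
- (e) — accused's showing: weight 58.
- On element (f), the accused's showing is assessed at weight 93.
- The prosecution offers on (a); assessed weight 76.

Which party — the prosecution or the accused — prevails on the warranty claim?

accused

— Issue I —
Stage I.1 (prosecution, a clear and cogent showing, weight exceeds 76): (a) 76 (accused's 81 disregarded) ≤ 76 — fails; (b) 72 ≤ 76 — fails.
  The prosecution does not carry Stage I.1.
The accused prevails on this issue.
— Issue II —
At Stage II.1 the prosecution must meet a heightened civil standard (weight is at least 73): on (d) the weight is 72 (the accused's 69 is given no effect), < 73, so (d) does not meet the standard.
  Stage II.1 not carried; the prosecution fails its burden.
So the accused prevails on this issue.
— Issue III —
Stage III.1 — burden on prosecution; standard: a more-likely-than-not showing (weight is at least 53).
    (g): 50 (accused's 46 disregarded) < 53 [not met]
  The prosecution does not carry Stage III.1.
So the accused prevails on this issue.
Per-issue: Issue I → accused; Issue II → accused; Issue III → accused. The prosecution must prevail on at least one issue; overall, the accused prevails.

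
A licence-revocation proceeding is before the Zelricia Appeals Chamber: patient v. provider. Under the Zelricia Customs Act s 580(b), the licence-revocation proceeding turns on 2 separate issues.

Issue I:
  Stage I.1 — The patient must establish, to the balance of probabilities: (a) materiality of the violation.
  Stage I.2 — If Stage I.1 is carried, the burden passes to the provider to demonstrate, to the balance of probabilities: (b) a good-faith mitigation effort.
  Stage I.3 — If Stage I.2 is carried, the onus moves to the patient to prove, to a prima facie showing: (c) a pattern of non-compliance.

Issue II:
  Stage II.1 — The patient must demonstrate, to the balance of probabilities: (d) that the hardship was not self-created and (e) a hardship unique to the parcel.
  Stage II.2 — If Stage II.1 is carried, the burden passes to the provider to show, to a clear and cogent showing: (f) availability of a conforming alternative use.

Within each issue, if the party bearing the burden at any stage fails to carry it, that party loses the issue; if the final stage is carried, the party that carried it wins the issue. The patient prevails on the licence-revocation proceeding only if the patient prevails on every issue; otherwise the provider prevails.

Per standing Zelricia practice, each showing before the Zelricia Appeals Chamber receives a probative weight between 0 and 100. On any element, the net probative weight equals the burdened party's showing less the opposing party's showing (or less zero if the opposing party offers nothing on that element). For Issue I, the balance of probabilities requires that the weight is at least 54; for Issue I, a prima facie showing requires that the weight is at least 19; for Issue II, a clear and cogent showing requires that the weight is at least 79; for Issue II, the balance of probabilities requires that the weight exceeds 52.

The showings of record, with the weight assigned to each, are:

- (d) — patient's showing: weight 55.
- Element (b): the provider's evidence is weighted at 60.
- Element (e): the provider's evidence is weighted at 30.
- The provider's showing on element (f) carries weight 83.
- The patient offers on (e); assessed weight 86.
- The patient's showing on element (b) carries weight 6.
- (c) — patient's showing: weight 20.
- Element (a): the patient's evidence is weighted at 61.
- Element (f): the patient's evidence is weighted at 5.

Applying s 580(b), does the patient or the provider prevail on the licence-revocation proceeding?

— Issue I —
Stage I.1 — burden on patient; standard: the balance of probabilities (weight is at least 54).
    (a): 61 ≥ 54 [met]
  The patient carries Stage I.1; the provider now bears the burden.
Stage I.2 — burden on provider; standard: the balance of probabilities (weight is at least 54).
    (b): 60 − 6 = 54 ≥ 54 [met]
  The provider carries Stage I.2; the patient now bears the burden.
Stage I.3 — burden on patient; standard: a prima facie showing (weight is at least 19).
    (c): 20 ≥ 19 [met]
  All elements met at the final stage.
With every stage satisfied, the patient prevails on this issue.
— Issue II —
Stage II.1 (patient, the balance of probabilities, weight exceeds 52): (d) 55 > 52 — meets; (e) net 86−30=56 > 52 — meets.
  Stage II.1 is satisfied; the onus moves to the provider.
Stage II.2 (provider, a clear and cogent showing, weight is at least 79): (f) net 83−5=78 < 79 — fails.
  Stage II.2 not carried; the provider fails its burden.
The patient prevails on this issue.
Per-issue: Issue I → patient; Issue II → patient. The patient must prevail on every issue; overall, the patient prevails.

patient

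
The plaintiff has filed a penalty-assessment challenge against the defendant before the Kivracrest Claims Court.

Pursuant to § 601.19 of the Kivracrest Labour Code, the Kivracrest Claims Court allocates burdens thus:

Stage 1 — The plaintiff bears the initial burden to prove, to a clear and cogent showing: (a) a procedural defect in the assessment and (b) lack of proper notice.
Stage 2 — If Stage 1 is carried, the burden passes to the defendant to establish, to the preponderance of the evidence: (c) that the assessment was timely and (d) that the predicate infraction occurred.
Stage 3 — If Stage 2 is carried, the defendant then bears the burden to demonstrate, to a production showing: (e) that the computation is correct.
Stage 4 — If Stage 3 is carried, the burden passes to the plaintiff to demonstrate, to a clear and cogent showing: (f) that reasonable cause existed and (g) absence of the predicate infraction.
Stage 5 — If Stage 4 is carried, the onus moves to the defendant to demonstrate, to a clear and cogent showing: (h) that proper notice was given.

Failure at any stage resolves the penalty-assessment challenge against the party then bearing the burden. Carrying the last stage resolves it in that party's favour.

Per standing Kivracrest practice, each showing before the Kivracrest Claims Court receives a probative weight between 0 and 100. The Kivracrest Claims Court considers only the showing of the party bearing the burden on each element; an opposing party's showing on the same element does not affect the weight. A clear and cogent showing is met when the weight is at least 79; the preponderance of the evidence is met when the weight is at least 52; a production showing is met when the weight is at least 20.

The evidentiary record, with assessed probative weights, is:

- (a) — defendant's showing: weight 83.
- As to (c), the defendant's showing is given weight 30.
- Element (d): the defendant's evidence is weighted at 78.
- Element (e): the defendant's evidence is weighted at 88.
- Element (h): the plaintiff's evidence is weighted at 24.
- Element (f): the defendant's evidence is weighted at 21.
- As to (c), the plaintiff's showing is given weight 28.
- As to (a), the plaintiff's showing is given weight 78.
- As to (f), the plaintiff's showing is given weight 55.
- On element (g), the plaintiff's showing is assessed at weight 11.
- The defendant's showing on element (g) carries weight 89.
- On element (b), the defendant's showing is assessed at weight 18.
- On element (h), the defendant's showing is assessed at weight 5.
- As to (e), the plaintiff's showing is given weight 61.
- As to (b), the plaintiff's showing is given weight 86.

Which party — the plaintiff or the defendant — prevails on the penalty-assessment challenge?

defendant

Stage 1 (plaintiff, a clear and cogent showing, weight is at least 79): (a) 78 (defendant's 83 disregarded) < 79 — fails; (b) 86 (defendant's 18 disregarded) ≥ 79 — meets.
  Not every element is met, so the plaintiff fails to carry Stage 1.
The analysis ends at Stage 1; the defendant prevails.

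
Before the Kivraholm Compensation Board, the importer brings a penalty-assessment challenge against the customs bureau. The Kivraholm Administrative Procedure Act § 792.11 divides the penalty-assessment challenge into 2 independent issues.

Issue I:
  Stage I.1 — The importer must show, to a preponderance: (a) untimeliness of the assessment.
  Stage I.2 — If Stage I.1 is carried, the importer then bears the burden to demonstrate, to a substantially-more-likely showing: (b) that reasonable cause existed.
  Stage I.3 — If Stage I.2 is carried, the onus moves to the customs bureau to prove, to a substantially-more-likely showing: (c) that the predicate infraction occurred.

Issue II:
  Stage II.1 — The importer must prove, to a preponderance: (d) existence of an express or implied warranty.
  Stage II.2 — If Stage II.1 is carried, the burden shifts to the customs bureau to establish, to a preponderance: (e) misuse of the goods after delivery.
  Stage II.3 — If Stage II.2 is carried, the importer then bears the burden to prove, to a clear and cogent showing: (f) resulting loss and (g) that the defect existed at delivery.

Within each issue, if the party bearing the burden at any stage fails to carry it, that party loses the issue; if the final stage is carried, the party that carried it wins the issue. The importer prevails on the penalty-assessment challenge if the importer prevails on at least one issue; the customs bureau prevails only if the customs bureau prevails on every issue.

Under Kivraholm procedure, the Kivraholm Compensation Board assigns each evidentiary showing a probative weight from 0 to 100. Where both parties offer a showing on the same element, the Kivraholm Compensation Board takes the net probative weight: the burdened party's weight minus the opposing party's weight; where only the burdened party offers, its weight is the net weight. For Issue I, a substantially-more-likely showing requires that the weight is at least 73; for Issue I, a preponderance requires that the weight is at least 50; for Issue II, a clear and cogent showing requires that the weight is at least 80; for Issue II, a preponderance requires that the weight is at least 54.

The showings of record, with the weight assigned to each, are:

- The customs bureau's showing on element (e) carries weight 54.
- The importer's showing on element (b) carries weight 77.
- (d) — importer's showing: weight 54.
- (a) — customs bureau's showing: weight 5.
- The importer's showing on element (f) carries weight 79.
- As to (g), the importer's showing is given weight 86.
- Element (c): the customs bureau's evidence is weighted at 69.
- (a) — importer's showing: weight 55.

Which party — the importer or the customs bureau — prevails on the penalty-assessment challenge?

— Issue I —
At Stage I.1 the importer must meet a preponderance (weight is at least 50): on (a) the weight is 55 less the opposing 5 gives net 50, ≥ 50, so (a) meets the standard.
  Stage I.1 is satisfied; the importer continues to bear the burden.
At Stage I.2 the importer must meet a substantially-more-likely showing (weight is at least 73): on (b) the weight is 77, which does reach 73, so (b) meets the standard.
  Stage I.2 is satisfied; the onus moves to the customs bureau.
At Stage I.3 the customs bureau must meet a substantially-more-likely showing (weight is at least 73): on (c) the weight is 69, which does not reach 73, so (c) does not meet the standard.
  Not every element is met, so the customs bureau fails to carry Stage I.3.
The importer prevails on this issue.
— Issue II —
At Stage II.1 the importer must meet a preponderance (weight is at least 54): on (d) the weight is 54, which does reach 54, so (d) meets the standard.
  The importer carries Stage II.1; the customs bureau now bears the burden.
At Stage II.2 the customs bureau must meet a preponderance (weight is at least 54): on (e) the weight is 54, ≥ 54, so (e) meets the standard.
  Stage II.2 carried; the burden shifts to the importer.
At Stage II.3 the importer must meet a clear and cogent showing (weight is at least 80): on (f) the weight is 79, < 80, so (f) does not meet the standard; on (g) the weight is 86, which does reach 80, so (g) meets the standard.
  The importer does not carry Stage II.3.
The analysis ends at Stage II.3; the customs bureau prevails on this issue.
Per-issue: Issue I → importer; Issue II → customs bureau. The importer must prevail on at least one issue; overall, the importer prevails.

importer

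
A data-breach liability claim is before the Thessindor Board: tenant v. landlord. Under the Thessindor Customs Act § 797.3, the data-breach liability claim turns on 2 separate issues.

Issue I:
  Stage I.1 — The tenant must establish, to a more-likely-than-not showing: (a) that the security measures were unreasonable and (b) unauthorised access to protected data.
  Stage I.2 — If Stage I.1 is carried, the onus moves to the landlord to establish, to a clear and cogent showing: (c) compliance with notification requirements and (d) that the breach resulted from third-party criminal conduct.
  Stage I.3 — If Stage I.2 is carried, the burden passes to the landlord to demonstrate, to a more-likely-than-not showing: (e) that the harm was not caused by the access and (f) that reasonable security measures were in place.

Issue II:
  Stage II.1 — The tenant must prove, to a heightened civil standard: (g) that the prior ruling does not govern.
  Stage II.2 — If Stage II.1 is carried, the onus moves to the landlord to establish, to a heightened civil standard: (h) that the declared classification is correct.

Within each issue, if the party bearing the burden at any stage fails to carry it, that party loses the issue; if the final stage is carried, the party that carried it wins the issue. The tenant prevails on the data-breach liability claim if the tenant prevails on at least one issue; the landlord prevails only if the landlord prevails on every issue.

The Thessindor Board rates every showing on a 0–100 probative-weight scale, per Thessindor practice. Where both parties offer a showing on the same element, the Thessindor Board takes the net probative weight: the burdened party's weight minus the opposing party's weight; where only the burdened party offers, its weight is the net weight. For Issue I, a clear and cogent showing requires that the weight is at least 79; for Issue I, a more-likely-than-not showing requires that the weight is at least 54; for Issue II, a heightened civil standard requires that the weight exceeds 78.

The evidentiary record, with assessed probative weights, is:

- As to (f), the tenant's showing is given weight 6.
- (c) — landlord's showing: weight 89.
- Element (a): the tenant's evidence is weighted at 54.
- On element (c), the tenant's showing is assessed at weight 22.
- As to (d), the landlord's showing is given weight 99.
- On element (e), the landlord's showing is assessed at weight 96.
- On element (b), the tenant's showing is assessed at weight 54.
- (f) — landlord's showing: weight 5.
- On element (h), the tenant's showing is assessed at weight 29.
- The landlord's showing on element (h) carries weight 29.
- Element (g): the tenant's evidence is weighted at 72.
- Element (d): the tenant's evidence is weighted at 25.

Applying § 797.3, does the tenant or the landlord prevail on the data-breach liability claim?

— Issue I —
Stage I.1 (tenant, a more-likely-than-not showing, weight is at least 54): (a) 54 ≥ 54 — meets; (b) 54 ≥ 54 — meets.
  All elements met. The burden passes to the landlord.
Stage I.2 (landlord, a clear and cogent showing, weight is at least 79): (c) net 89−22=67 < 79 — fails; (d) net 99−25=74 < 79 — fails.
  Stage I.2 not carried; the landlord fails its burden.
The analysis ends at Stage I.2; the tenant prevails on this issue.
— Issue II —
Stage II.1 (tenant, a heightened civil standard, weight exceeds 78): (g) 72 ≤ 78 — fails.
  Not every element is met, so the tenant fails to carry Stage II.1.
The analysis ends at Stage II.1; the landlord prevails on this issue.
Per-issue: Issue I → tenant; Issue II → landlord. The tenant must prevail on at least one issue; overall, the tenant prevails.

tenant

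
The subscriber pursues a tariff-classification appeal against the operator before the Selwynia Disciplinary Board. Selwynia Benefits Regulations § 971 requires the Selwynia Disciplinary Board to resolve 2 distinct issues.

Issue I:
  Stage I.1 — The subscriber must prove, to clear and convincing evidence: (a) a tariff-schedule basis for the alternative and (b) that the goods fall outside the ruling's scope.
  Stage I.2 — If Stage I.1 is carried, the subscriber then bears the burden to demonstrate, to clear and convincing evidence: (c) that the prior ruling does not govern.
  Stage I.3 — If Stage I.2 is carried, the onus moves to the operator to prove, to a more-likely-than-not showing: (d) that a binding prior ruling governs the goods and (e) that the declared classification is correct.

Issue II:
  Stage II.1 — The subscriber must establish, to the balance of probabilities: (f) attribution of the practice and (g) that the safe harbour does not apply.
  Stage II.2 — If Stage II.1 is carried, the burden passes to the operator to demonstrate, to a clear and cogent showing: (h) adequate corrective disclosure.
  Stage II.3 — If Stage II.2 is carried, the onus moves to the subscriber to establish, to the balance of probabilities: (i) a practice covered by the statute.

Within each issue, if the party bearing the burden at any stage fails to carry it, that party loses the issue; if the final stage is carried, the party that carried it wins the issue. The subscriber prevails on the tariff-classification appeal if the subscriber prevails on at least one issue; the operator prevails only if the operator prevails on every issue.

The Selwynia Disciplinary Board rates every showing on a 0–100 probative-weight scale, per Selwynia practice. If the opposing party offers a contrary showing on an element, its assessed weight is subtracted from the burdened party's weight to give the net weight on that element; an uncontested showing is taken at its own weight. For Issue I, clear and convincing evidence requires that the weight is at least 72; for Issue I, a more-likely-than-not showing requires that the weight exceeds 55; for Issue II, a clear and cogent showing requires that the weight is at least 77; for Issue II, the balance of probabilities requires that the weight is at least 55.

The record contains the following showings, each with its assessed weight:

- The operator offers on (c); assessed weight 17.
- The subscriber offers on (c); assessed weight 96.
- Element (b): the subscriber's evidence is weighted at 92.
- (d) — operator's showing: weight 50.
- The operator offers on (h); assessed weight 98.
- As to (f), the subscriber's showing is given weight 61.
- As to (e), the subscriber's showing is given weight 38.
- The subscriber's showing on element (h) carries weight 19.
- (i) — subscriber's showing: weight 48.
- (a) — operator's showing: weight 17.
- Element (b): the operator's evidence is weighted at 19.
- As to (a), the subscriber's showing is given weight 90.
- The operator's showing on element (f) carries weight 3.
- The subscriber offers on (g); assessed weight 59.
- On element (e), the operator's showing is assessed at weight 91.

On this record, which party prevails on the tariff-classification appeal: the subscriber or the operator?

subscriber

— Issue I —
Stage I.1 (subscriber, clear and convincing evidence, weight is at least 72): (a) net 90−17=73 ≥ 72 — meets; (b) net 92−19=73 ≥ 72 — meets.
  Stage I.1 carried; the burden remains with the subscriber.
Stage I.2 (subscriber, clear and convincing evidence, weight is at least 72): (c) net 96−17=79 ≥ 72 — meets.
  The subscriber carries Stage I.2; the operator now bears the burden.
Stage I.3 (operator, a more-likely-than-not showing, weight exceeds 55): (d) 50 ≤ 55 — fails; (e) net 91−38=53 ≤ 55 — fails.
  Not every element is met, so the operator fails to carry Stage I.3.
The subscriber prevails on this issue.
— Issue II —
At Stage II.1 the subscriber must meet the balance of probabilities (weight is at least 55): on (f) the weight is 61 less the opposing 3 gives net 58, which does reach 55, so (f) meets the standard; on (g) the weight is 59, ≥ 55, so (g) meets the standard.
  Stage II.1 is satisfied; the onus moves to the operator.
At Stage II.2 the operator must meet a clear and cogent showing (weight is at least 77): on (h) the weight is 98 less the opposing 19 gives net 79, which does reach 77, so (h) meets the standard.
  Stage II.2 carried; the burden shifts to the subscriber.
At Stage II.3 the subscriber must meet the balance of probabilities (weight is at least 55): on (i) the weight is 48, < 55, so (i) does not meet the standard.
  Not every element is met, so the subscriber fails to carry Stage II.3.
The analysis ends at Stage II.3; the operator prevails on this issue.
Per-issue: Issue I → subscriber; Issue II → operator. The subscriber must prevail on at least one issue; overall, the subscriber prevails.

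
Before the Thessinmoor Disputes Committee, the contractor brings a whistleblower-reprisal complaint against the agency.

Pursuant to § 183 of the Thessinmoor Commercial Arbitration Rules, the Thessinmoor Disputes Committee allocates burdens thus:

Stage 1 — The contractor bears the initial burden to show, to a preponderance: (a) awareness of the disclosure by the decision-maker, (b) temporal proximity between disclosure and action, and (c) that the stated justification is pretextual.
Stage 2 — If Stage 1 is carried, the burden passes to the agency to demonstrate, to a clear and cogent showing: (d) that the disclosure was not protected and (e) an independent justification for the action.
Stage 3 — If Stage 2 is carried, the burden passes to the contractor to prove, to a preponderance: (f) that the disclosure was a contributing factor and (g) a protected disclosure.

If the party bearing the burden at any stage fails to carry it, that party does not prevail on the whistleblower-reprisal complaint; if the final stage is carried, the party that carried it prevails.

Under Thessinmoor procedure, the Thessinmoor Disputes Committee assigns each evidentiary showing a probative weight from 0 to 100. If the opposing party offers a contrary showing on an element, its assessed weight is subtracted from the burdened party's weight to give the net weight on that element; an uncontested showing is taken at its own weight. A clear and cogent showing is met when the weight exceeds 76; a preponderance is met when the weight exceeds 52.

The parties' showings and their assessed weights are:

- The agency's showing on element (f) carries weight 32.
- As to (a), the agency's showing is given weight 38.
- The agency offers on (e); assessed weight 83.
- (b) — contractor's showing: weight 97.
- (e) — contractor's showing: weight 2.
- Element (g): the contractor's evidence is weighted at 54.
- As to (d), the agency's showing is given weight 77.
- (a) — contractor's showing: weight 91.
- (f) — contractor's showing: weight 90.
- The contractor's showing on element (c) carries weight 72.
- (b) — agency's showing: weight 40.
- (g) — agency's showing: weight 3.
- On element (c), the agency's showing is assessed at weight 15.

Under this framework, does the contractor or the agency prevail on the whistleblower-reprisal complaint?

Stage 1 (contractor, a preponderance, weight exceeds 52): (a) net 91−38=53 > 52 — meets; (b) net 97−40=57 > 52 — meets; (c) net 72−15=57 > 52 — meets.
  The contractor carries Stage 1; the agency now bears the burden.
Stage 2 (agency, a clear and cogent showing, weight exceeds 76): (d) 77 > 76 — meets; (e) net 83−2=81 > 76 — meets.
  Stage 2 carried; the burden shifts to the contractor.
Stage 3 (contractor, a preponderance, weight exceeds 52): (f) net 90−32=58 > 52 — meets; (g) net 54−3=51 ≤ 52 — fails.
  Stage 3 not carried; the contractor fails its burden.
The agency prevails.

agency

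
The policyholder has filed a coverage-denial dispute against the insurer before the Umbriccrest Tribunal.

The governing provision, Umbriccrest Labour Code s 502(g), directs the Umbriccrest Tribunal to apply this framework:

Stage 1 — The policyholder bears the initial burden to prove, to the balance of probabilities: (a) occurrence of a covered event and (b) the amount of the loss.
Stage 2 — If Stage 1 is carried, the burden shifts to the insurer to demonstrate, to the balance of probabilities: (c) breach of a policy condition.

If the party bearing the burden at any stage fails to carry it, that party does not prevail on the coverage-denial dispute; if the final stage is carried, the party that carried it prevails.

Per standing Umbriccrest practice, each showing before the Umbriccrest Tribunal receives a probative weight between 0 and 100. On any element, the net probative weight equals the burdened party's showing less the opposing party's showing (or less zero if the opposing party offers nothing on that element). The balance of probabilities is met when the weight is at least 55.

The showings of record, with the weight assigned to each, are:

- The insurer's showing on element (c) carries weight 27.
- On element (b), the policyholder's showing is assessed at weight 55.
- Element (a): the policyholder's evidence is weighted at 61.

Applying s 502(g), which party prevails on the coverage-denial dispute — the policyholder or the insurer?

At Stage 1 the policyholder must meet the balance of probabilities (weight is at least 55): on (a) the weight is 61, ≥ 55, so (a) meets the standard; on (b) the weight is 55, ≥ 55, so (b) meets the standard.
  The policyholder carries Stage 1; the insurer now bears the burden.
At Stage 2 the insurer must meet the balance of probabilities (weight is at least 55): on (c) the weight is 27, < 55, so (c) does not meet the standard.
  Not every element is met, so the insurer fails to carry Stage 2.
The analysis ends at Stage 2; the policyholder prevails.

policyholder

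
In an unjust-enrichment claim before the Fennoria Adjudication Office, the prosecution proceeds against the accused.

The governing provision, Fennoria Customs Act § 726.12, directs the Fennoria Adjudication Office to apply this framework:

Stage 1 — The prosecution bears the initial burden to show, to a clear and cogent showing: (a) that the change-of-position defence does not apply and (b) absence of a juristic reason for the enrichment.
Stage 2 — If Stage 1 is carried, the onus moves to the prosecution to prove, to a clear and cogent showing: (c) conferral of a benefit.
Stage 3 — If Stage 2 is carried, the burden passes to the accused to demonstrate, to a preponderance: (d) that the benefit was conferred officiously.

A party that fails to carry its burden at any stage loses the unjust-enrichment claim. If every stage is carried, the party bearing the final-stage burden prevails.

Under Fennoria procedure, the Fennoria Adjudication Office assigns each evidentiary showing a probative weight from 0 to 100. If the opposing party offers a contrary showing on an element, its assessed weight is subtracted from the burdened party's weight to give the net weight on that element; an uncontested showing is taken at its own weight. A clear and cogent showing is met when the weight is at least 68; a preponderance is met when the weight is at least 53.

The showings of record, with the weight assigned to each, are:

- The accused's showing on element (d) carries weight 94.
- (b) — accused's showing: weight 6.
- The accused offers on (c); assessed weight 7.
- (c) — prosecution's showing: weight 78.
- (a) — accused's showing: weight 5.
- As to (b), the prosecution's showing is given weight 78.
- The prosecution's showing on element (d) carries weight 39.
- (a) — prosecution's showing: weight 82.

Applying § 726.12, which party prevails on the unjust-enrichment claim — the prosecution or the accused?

At Stage 1 the prosecution must meet a clear and cogent showing (weight is at least 68): on (a) the weight is 82 less the opposing 5 gives net 77, ≥ 68, so (a) meets the standard; on (b) the weight is 78 less the opposing 6 gives net 72, ≥ 68, so (b) meets the standard.
  Stage 1 is satisfied; the prosecution continues to bear the burden.
At Stage 2 the prosecution must meet a clear and cogent showing (weight is at least 68): on (c) the weight is 78 less the opposing 7 gives net 71, which does reach 68, so (c) meets the standard.
  All elements met. The burden passes to the accused.
At Stage 3 the accused must meet a preponderance (weight is at least 53): on (d) the weight is 94 less the opposing 39 gives net 55, which does reach 53, so (d) meets the standard.
  All elements met at the final stage.
Every stage carried; the accused prevails.

accused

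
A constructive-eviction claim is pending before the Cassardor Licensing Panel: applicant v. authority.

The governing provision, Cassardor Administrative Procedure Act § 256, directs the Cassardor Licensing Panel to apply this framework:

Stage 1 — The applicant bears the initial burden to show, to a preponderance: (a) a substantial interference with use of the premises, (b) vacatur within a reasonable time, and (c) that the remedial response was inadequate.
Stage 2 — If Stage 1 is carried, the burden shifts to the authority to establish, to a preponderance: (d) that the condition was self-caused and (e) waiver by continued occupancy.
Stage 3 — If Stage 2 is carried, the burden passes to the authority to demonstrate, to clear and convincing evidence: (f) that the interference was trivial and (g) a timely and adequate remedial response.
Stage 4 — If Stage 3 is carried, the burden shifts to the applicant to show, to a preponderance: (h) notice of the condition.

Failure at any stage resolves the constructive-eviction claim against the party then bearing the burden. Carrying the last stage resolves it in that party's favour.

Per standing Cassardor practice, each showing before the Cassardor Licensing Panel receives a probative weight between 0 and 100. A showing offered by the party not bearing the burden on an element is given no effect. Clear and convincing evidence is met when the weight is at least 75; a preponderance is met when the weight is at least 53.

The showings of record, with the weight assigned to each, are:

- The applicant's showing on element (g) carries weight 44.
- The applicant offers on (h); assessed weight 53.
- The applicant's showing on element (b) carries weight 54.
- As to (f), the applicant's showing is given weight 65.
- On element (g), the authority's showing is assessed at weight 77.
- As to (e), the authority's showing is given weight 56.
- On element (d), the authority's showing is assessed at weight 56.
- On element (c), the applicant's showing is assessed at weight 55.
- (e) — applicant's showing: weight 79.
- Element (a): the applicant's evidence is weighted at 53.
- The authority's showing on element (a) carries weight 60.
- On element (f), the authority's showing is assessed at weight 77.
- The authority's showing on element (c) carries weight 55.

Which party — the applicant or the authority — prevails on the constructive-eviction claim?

Stage 1 (applicant, a preponderance, weight is at least 53): (a) 53 (authority's 60 disregarded) ≥ 53 — meets; (b) 54 ≥ 53 — meets; (c) 55 (authority's 55 disregarded) ≥ 53 — meets.
  Stage 1 carried; the burden shifts to the authority.
Stage 2 (authority, a preponderance, weight is at least 53): (d) 56 ≥ 53 — meets; (e) 56 (applicant's 79 disregarded) ≥ 53 — meets.
  Stage 2 is satisfied; the authority continues to bear the burden.
Stage 3 (authority, clear and convincing evidence, weight is at least 75): (f) 77 (applicant's 65 disregarded) ≥ 75 — meets; (g) 77 (applicant's 44 disregarded) ≥ 75 — meets.
  The authority carries Stage 3; the applicant now bears the burden.
Stage 4 (applicant, a preponderance, weight is at least 53): (h) 53 ≥ 53 — meets.
  The applicant carries the last stage.
All stages carried — the applicant prevails.

applicant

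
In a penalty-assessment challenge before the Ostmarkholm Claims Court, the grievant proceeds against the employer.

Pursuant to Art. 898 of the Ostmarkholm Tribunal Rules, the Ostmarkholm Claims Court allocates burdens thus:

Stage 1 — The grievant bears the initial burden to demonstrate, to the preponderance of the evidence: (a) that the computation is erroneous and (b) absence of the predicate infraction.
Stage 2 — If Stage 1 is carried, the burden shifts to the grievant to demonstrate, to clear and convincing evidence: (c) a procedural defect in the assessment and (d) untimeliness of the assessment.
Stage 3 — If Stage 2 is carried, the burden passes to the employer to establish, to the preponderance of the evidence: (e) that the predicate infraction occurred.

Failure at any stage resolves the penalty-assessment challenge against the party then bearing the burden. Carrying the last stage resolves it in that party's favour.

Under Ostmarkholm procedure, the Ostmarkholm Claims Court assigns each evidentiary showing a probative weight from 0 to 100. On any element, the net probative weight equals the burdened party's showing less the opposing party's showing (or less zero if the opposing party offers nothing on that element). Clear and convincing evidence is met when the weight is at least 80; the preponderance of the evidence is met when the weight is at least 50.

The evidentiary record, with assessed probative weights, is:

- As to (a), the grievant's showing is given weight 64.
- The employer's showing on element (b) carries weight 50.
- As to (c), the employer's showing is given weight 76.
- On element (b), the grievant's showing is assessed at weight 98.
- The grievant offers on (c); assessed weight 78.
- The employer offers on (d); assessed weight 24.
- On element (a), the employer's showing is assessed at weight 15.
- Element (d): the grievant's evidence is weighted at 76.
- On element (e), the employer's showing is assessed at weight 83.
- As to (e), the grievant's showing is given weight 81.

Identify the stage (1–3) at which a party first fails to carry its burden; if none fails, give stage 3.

At Stage 1 the grievant must meet the preponderance of the evidence (weight is at least 50): on (a) the weight is 64 less the opposing 15 gives net 49, which does not reach 50, so (a) does not meet the standard; on (b) the weight is 98 less the opposing 50 gives net 48, which does not reach 50, so (b) does not meet the standard.
  The grievant does not carry Stage 1.
The employer prevails.

stage 1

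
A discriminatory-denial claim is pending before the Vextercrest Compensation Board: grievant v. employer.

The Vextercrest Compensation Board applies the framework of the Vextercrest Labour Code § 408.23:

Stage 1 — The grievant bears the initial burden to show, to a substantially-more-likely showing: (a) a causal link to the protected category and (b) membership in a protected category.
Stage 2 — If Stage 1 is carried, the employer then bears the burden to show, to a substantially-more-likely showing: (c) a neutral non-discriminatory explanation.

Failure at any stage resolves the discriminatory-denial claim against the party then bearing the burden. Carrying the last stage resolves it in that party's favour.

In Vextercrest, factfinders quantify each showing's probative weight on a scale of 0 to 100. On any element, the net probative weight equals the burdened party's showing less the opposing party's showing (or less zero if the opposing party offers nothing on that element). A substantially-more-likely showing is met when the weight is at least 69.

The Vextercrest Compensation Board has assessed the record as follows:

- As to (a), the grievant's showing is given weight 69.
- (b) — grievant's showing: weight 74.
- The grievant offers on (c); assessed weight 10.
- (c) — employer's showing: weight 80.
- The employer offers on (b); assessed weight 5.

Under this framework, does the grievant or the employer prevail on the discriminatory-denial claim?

employer

Stage 1 (grievant, a substantially-more-likely showing, weight is at least 69): (a) 69 ≥ 69 — meets; (b) net 74−5=69 ≥ 69 — meets.
  Stage 1 is satisfied; the onus moves to the employer.
Stage 2 (employer, a substantially-more-likely showing, weight is at least 69): (c) net 80−10=70 ≥ 69 — meets.
  Stage 2 carried; the final stage is satisfied.
With every stage satisfied, the employer prevails.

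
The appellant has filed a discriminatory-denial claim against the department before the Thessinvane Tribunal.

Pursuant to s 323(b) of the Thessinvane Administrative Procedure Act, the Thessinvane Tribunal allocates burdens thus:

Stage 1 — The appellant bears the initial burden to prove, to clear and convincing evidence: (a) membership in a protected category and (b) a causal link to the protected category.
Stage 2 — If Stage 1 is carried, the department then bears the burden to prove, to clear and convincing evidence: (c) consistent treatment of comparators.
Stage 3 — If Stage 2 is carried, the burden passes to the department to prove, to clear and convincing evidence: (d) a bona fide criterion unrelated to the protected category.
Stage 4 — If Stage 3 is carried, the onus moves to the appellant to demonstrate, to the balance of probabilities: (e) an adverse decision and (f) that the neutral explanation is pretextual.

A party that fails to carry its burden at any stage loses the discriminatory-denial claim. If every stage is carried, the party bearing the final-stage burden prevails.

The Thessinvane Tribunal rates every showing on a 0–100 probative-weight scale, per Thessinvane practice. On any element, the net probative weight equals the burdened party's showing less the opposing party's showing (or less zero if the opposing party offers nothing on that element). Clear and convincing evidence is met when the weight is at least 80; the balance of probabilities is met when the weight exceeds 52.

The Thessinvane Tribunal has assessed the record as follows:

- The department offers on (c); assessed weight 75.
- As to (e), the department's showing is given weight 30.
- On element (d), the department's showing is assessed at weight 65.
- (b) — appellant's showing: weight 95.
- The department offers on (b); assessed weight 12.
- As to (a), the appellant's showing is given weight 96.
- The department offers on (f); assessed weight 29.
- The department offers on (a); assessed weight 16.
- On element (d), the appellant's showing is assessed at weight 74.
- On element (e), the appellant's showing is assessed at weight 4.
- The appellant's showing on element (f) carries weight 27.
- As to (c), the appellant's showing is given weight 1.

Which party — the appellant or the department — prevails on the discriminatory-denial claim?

appellant

At Stage 1 the appellant must meet clear and convincing evidence (weight is at least 80): on (a) the weight is 96 less the opposing 16 gives net 80, which does reach 80, so (a) meets the standard; on (b) the weight is 95 less the opposing 12 gives net 83, which does reach 80, so (b) meets the standard.
  The appellant carries Stage 1; the department now bears the burden.
At Stage 2 the department must meet clear and convincing evidence (weight is at least 80): on (c) the weight is 75 less the opposing 1 gives net 74, < 80, so (c) does not meet the standard.
  Stage 2 not carried; the department fails its burden.
So the appellant prevails.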